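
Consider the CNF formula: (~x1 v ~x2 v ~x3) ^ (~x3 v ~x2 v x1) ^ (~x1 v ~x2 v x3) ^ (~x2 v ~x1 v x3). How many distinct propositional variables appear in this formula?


Identify each distinct variable in the formula.
Variables found: x1, x2, x3.
Total distinct variables = 3.

3


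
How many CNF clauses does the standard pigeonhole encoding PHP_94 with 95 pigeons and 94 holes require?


The PHP encoding has two parts:
1) At-least-one-hole clauses: 95 (one per pigeon, each with 94 literals).
2) At-most-one-pigeon-per-hole clauses: 94 holes * C(95,2) = 94 * 4465 = 419710.
Total clauses = 95 + 419710 = 419805.

419805


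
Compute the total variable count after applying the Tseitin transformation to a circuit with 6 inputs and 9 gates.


The Tseitin transformation introduces one auxiliary variable per gate.
Total variables = inputs + gates = 6 + 9 = 15.

15


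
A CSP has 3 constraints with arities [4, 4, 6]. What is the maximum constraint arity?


The arities are: 4, 4, 6.
Scan for the maximum value.
Maximum arity = 6.

6


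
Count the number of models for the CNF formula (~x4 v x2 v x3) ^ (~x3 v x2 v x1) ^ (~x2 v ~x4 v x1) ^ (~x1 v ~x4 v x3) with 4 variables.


Enumerate all 16 truth assignments over 4 variables.
Test each against every clause.
Satisfying assignments found: 9.

9


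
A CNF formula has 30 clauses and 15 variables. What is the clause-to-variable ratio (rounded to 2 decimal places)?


Clause-to-variable ratio = clauses / variables.
30 / 15 = 2.0.

2.0


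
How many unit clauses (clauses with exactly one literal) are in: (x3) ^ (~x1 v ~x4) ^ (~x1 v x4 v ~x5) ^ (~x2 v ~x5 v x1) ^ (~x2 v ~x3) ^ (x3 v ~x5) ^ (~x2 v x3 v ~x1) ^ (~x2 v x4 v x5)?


A unit clause contains exactly one literal.
Unit clauses found: (x3).
Count = 1.

1


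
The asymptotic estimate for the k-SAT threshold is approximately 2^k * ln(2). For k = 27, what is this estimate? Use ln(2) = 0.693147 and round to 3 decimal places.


Using the asymptotic formula: threshold ~ 2^k * ln(2).
2^27 = 134217728.
134217728 * 0.693147 = 93032615.51.

93032615.51


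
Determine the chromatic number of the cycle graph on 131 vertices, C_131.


An odd cycle cannot be 2-colored: alternating two colors around the cycle returns to the start with a conflict.
Since 131 is odd, three colors are required (and three suffice).
Chromatic number = 3.

3


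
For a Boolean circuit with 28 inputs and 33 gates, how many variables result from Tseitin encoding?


The Tseitin transformation introduces one auxiliary variable per gate.
Total variables = inputs + gates = 28 + 33 = 61.

61


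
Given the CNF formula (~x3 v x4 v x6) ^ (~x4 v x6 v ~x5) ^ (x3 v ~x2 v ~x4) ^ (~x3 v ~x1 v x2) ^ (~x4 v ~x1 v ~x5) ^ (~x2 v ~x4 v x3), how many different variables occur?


Identify each distinct variable in the formula.
Variables found: x1, x2, x3, x4, x5, x6.
Total distinct variables = 6.

6


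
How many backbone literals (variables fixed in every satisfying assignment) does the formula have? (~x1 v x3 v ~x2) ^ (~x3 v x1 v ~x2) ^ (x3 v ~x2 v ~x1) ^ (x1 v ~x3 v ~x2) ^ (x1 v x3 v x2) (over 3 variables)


Find all satisfying assignments: 5 model(s).
Check which variables have the same value in every model.
No variable is fixed across all models.
Backbone size = 0.

0


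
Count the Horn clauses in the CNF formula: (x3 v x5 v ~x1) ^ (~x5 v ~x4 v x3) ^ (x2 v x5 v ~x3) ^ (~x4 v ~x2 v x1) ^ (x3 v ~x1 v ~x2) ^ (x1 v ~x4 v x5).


A Horn clause has at most one positive literal.
Clause 1: 2 positive lit(s) -> not Horn
Clause 2: 1 positive lit(s) -> Horn
Clause 3: 2 positive lit(s) -> not Horn
Clause 4: 1 positive lit(s) -> Horn
Clause 5: 1 positive lit(s) -> Horn
Clause 6: 2 positive lit(s) -> not Horn
Total Horn clauses = 3.

3


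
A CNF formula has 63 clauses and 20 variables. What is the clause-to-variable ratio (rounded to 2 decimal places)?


Clause-to-variable ratio = clauses / variables.
63 / 20 = 3.15.

3.15


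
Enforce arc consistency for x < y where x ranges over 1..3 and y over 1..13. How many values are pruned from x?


For the constraint x < y, x needs a supporting value in y's domain.
x can be at most 12 (one less than y's maximum).
Valid x values from domain: 3 out of 3.
Pruned = 3 - 3 = 0.

0


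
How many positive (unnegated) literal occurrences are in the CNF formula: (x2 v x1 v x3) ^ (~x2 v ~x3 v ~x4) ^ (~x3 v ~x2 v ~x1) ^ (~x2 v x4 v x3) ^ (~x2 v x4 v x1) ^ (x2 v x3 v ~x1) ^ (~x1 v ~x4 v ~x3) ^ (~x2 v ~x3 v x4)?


Scan each clause for unnegated literals.
Clause 1: 3 positive; Clause 2: 0 positive; Clause 3: 0 positive; Clause 4: 2 positive; Clause 5: 2 positive; Clause 6: 2 positive; Clause 7: 0 positive; Clause 8: 1 positive.
Total positive literal occurrences = 10.

10


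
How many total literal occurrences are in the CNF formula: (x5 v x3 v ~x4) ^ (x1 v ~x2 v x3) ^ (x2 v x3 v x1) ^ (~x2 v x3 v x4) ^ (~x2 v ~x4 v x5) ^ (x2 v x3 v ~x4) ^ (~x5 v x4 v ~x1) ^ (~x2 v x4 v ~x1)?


Clause lengths: 3, 3, 3, 3, 3, 3, 3, 3.
Sum = 3 + 3 + 3 + 3 + 3 + 3 + 3 + 3 = 24.

24


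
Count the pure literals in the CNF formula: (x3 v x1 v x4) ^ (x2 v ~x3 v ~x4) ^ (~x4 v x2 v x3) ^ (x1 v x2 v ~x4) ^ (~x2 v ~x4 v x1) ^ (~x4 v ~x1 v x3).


A pure literal appears in only one polarity across all clauses.
No pure literals found.
Count = 0.

0


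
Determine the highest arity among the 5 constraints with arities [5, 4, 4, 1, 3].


The arities are: 5, 4, 4, 1, 3.
Scan for the maximum value.
Maximum arity = 5.

5


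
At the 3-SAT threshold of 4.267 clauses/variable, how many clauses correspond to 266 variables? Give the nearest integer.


The 3-SAT phase transition occurs at approximately 4.267 clauses per variable.
m = 4.267 * 266 = 1135.022.
Rounded to nearest integer: 1135.

1135


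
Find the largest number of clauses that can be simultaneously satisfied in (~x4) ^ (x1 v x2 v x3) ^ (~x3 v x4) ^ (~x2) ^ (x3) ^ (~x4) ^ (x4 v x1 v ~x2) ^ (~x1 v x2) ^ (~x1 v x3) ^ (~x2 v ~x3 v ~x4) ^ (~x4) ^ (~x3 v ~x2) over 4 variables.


Enumerate all 16 truth assignments.
For each, count how many of the 12 clauses are satisfied.
The formula is not fully satisfiable, so the maximum is below 12.
Maximum simultaneously satisfiable clauses = 11.

11


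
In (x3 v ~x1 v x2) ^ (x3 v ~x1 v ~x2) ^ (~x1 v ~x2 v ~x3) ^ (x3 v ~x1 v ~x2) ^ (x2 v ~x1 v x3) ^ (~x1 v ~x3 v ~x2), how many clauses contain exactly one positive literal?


A definite clause has exactly one positive literal.
Clause 1: 2 positive -> not definite
Clause 2: 1 positive -> definite
Clause 3: 0 positive -> not definite
Clause 4: 1 positive -> definite
Clause 5: 2 positive -> not definite
Clause 6: 0 positive -> not definite
Definite clause count = 2.

2


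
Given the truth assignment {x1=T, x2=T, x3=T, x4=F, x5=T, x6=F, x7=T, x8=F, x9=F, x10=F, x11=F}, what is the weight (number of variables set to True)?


The weight is the number of variables assigned True.
True variables: x1, x2, x3, x5, x7.
Weight = 5.

5


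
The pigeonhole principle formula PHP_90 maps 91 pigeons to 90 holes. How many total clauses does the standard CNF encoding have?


The PHP encoding has two parts:
1) At-least-one-hole clauses: 91 (one per pigeon, each with 90 literals).
2) At-most-one-pigeon-per-hole clauses: 90 holes * C(91,2) = 90 * 4095 = 368550.
Total clauses = 91 + 368550 = 368641.

368641


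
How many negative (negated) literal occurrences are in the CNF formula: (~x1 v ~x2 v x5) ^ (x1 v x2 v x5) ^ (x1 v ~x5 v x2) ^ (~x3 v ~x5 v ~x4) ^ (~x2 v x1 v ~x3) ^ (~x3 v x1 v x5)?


Scan each clause for negated literals.
Clause 1: 2 negative; Clause 2: 0 negative; Clause 3: 1 negative; Clause 4: 3 negative; Clause 5: 2 negative; Clause 6: 1 negative.
Total negative literal occurrences = 9.

9


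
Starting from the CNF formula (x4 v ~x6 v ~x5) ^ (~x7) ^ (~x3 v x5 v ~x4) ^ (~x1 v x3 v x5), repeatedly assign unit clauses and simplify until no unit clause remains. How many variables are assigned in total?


Unit propagation repeatedly assigns the literal in any unit clause, then simplifies.
Assignments in order: x7 = F.
No further unit clauses remain.
Total variables assigned = 1.

1


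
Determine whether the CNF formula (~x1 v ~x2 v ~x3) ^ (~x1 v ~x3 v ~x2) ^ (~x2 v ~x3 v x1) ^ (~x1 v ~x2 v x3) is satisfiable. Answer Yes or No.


Check all 8 possible truth assignments.
Number of satisfying assignments found: 5.
The formula is satisfiable.

Yes


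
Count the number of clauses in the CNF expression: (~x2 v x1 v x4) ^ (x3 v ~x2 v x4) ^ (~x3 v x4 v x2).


Each group enclosed in parentheses joined by ^ is one clause.
Counting the conjuncts: 3 clauses.

3


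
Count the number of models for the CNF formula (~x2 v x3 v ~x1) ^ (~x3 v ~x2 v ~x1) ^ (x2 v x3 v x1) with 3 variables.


Enumerate all 8 truth assignments over 3 variables.
Test each against every clause.
Satisfying assignments found: 5.

5


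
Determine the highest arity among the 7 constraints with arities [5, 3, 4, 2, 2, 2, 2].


The arities are: 5, 3, 4, 2, 2, 2, 2.
Scan for the maximum value.
Maximum arity = 5.

5


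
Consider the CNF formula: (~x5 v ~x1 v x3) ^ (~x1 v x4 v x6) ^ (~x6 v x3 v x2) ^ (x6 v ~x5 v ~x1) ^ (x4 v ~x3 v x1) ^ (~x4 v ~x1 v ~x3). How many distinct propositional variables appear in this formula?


Identify each distinct variable in the formula.
Variables found: x1, x2, x3, x4, x5, x6.
Total distinct variables = 6.

6


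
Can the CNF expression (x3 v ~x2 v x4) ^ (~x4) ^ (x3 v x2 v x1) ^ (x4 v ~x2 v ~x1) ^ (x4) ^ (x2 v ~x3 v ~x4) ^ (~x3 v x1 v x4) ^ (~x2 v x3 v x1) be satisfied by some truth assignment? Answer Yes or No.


Check all 16 possible truth assignments.
Number of satisfying assignments found: 0.
The formula is unsatisfiable.

No


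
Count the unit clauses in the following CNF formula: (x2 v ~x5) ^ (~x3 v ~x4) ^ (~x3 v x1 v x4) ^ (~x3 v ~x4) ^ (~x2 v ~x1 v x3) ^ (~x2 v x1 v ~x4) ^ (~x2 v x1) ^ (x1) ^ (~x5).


A unit clause contains exactly one literal.
Unit clauses found: (x1), (~x5).
Count = 2.

2


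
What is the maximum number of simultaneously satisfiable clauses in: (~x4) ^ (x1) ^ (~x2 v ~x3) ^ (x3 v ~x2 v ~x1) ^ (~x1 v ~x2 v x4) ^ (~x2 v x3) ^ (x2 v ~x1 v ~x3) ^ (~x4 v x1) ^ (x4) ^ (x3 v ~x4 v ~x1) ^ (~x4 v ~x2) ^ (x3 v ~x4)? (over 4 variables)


Enumerate all 16 truth assignments.
For each, count how many of the 12 clauses are satisfied.
The formula is not fully satisfiable, so the maximum is below 12.
Maximum simultaneously satisfiable clauses = 11.

11


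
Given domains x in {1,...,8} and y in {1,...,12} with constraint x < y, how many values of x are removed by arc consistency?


For the constraint x < y, x needs a supporting value in y's domain.
x can be at most 11 (one less than y's maximum).
Valid x values from domain: 8 out of 8.
Pruned = 8 - 8 = 0.

0


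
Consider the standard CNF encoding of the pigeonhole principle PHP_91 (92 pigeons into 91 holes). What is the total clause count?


The PHP encoding has two parts:
1) At-least-one-hole clauses: 92 (one per pigeon, each with 91 literals).
2) At-most-one-pigeon-per-hole clauses: 91 holes * C(92,2) = 91 * 4186 = 380926.
Total clauses = 92 + 380926 = 381018.

381018


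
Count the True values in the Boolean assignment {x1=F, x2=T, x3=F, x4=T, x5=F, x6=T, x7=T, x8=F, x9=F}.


The weight is the number of variables assigned True.
True variables: x2, x4, x6, x7.
Weight = 4.

4


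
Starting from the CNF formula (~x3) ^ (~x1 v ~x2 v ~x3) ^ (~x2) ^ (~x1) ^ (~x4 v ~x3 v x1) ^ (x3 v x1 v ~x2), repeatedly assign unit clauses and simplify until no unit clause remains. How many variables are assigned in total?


Unit propagation repeatedly assigns the literal in any unit clause, then simplifies.
Assignments in order: x3 = F, x2 = F, x1 = F.
No further unit clauses remain.
Total variables assigned = 3.

3


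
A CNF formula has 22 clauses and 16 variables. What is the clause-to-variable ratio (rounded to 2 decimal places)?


Clause-to-variable ratio = clauses / variables.
22 / 16 = 1.38.

1.38


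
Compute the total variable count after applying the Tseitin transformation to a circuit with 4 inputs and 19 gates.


The Tseitin transformation introduces one auxiliary variable per gate.
Total variables = inputs + gates = 4 + 19 = 23.

23


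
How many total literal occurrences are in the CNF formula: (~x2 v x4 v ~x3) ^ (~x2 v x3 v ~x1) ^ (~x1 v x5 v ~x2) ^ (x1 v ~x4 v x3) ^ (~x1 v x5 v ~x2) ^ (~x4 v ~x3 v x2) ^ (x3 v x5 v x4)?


Clause lengths: 3, 3, 3, 3, 3, 3, 3.
Sum = 3 + 3 + 3 + 3 + 3 + 3 + 3 = 21.

21


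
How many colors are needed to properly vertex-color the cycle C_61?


An odd cycle cannot be 2-colored: alternating two colors around the cycle returns to the start with a conflict.
Since 61 is odd, three colors are required (and three suffice).
Chromatic number = 3.

3


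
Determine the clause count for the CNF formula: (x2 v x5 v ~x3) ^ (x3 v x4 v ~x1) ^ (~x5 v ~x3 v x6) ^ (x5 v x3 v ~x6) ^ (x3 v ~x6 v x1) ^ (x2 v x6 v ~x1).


Each group enclosed in parentheses joined by ^ is one clause.
Counting the conjuncts: 6 clauses.

6


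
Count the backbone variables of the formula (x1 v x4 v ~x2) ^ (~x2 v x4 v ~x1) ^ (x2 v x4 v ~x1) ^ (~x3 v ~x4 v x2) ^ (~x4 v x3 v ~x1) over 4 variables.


Find all satisfying assignments: 6 model(s).
Check which variables have the same value in every model.
No variable is fixed across all models.
Backbone size = 0.

0


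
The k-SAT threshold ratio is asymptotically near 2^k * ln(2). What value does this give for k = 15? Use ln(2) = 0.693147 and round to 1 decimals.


Using the asymptotic formula: threshold ~ 2^k * ln(2).
2^15 = 32768.
32768 * 0.693147 = 22713.0.

22713.0


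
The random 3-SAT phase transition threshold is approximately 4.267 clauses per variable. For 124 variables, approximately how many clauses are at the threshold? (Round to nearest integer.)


The 3-SAT phase transition occurs at approximately 4.267 clauses per variable.
m = 4.267 * 124 = 529.108.
Rounded to nearest integer: 529.

529


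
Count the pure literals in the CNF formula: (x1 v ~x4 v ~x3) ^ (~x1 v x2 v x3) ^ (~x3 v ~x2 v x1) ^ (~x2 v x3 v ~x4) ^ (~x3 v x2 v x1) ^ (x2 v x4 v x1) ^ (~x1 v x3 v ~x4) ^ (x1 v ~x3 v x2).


A pure literal appears in only one polarity across all clauses.
No pure literals found.
Count = 0.

0


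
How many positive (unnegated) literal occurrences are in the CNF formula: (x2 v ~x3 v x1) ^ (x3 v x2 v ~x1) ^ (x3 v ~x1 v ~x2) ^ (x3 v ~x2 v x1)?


Scan each clause for unnegated literals.
Clause 1: 2 positive; Clause 2: 2 positive; Clause 3: 1 positive; Clause 4: 2 positive.
Total positive literal occurrences = 7.

7


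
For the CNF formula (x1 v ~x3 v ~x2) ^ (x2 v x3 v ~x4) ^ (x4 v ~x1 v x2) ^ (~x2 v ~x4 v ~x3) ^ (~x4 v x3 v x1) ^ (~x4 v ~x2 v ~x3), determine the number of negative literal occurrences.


Scan each clause for negated literals.
Clause 1: 2 negative; Clause 2: 1 negative; Clause 3: 1 negative; Clause 4: 3 negative; Clause 5: 1 negative; Clause 6: 3 negative.
Total negative literal occurrences = 11.

11


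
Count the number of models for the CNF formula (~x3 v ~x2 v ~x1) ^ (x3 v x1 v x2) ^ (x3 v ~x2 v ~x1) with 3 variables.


Enumerate all 8 truth assignments over 3 variables.
Test each against every clause.
Satisfying assignments found: 5.

5


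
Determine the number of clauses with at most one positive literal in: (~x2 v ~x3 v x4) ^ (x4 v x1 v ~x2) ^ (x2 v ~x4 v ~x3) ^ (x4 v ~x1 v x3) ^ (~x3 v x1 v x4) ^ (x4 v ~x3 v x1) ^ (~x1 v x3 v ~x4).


A Horn clause has at most one positive literal.
Clause 1: 1 positive lit(s) -> Horn
Clause 2: 2 positive lit(s) -> not Horn
Clause 3: 1 positive lit(s) -> Horn
Clause 4: 2 positive lit(s) -> not Horn
Clause 5: 2 positive lit(s) -> not Horn
Clause 6: 2 positive lit(s) -> not Horn
Clause 7: 1 positive lit(s) -> Horn
Total Horn clauses = 3.

3


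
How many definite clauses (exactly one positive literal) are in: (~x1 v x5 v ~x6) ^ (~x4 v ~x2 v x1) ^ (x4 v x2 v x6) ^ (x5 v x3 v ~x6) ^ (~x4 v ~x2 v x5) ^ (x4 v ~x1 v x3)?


A definite clause has exactly one positive literal.
Clause 1: 1 positive -> definite
Clause 2: 1 positive -> definite
Clause 3: 3 positive -> not definite
Clause 4: 2 positive -> not definite
Clause 5: 1 positive -> definite
Clause 6: 2 positive -> not definite
Definite clause count = 3.

3


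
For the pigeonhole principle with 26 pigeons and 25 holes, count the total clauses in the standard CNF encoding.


The PHP encoding has two parts:
1) At-least-one-hole clauses: 26 (one per pigeon, each with 25 literals).
2) At-most-one-pigeon-per-hole clauses: 25 holes * C(26,2) = 25 * 325 = 8125.
Total clauses = 26 + 8125 = 8151.

8151


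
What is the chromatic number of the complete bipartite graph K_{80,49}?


K_{80,49} is bipartite by definition: the two parts are independent sets, with every edge crossing between them.
Color all vertices in one part with color 1 and all vertices in the other part with color 2.
Since the graph has at least one edge, one color does not suffice.
Chromatic number = 2.

2


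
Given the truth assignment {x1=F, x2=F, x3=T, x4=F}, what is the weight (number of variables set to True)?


The weight is the number of variables assigned True.
True variables: x3.
Weight = 1.

1


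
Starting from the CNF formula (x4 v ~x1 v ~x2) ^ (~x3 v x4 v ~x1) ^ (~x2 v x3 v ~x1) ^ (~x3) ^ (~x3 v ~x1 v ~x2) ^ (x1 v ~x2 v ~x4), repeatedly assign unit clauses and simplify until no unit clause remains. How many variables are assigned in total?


Unit propagation repeatedly assigns the literal in any unit clause, then simplifies.
Assignments in order: x3 = F.
No further unit clauses remain.
Total variables assigned = 1.

1


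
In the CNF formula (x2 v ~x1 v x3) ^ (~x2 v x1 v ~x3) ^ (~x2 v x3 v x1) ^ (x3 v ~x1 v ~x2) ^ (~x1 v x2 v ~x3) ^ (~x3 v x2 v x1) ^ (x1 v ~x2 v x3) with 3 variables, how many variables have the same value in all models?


Find all satisfying assignments: 2 model(s).
Check which variables have the same value in every model.
No variable is fixed across all models.
Backbone size = 0.

0


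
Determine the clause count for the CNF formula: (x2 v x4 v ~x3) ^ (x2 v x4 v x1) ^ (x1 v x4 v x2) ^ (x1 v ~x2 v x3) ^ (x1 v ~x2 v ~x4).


Each group enclosed in parentheses joined by ^ is one clause.
Counting the conjuncts: 5 clauses.

5


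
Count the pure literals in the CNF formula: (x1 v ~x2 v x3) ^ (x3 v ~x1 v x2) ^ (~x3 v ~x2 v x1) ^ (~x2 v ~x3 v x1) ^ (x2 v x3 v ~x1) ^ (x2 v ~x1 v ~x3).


A pure literal appears in only one polarity across all clauses.
No pure literals found.
Count = 0.

0


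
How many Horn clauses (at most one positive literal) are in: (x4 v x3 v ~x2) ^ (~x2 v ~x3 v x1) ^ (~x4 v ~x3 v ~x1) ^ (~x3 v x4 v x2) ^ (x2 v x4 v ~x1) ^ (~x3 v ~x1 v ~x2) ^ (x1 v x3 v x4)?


A Horn clause has at most one positive literal.
Clause 1: 2 positive lit(s) -> not Horn
Clause 2: 1 positive lit(s) -> Horn
Clause 3: 0 positive lit(s) -> Horn
Clause 4: 2 positive lit(s) -> not Horn
Clause 5: 2 positive lit(s) -> not Horn
Clause 6: 0 positive lit(s) -> Horn
Clause 7: 3 positive lit(s) -> not Horn
Total Horn clauses = 3.

3


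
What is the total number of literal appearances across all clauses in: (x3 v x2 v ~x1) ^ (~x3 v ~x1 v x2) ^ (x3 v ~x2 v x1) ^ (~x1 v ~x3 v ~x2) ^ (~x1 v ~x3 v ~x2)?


Clause lengths: 3, 3, 3, 3, 3.
Sum = 3 + 3 + 3 + 3 + 3 = 15.

15


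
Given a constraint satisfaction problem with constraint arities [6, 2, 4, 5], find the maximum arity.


The arities are: 6, 2, 4, 5.
Scan for the maximum value.
Maximum arity = 6.

6


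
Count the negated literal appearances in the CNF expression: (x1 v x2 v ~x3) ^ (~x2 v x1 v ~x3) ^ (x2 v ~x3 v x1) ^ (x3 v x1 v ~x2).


Scan each clause for negated literals.
Clause 1: 1 negative; Clause 2: 2 negative; Clause 3: 1 negative; Clause 4: 1 negative.
Total negative literal occurrences = 5.

5


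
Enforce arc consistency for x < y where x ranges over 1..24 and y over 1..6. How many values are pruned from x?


For the constraint x < y, x needs a supporting value in y's domain.
x can be at most 5 (one less than y's maximum).
Valid x values from domain: 5 out of 24.
Pruned = 24 - 5 = 19.

19


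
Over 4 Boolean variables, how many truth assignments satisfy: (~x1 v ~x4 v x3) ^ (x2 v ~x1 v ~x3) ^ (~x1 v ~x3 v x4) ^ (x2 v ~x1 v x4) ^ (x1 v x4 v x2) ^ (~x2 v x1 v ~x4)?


Enumerate all 16 truth assignments over 4 variables.
Test each against every clause.
Satisfying assignments found: 6.

6


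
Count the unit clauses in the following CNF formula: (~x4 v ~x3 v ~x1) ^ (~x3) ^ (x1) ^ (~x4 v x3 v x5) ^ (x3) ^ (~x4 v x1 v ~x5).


A unit clause contains exactly one literal.
Unit clauses found: (~x3), (x1), (x3).
Count = 3.

3


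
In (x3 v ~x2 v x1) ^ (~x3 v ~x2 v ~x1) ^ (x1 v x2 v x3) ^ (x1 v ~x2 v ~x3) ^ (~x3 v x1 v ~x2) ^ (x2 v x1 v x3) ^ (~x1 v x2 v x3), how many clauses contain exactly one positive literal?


A definite clause has exactly one positive literal.
Clause 1: 2 positive -> not definite
Clause 2: 0 positive -> not definite
Clause 3: 3 positive -> not definite
Clause 4: 1 positive -> definite
Clause 5: 1 positive -> definite
Clause 6: 3 positive -> not definite
Clause 7: 2 positive -> not definite
Definite clause count = 2.

2


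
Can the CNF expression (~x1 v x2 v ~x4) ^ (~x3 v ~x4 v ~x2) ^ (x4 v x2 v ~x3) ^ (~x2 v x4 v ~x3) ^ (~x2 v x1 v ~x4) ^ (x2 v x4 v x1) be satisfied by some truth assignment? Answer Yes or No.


Check all 16 possible truth assignments.
Number of satisfying assignments found: 6.
The formula is satisfiable.

Yes


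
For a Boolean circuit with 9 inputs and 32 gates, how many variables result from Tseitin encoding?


The Tseitin transformation introduces one auxiliary variable per gate.
Total variables = inputs + gates = 9 + 32 = 41.

41


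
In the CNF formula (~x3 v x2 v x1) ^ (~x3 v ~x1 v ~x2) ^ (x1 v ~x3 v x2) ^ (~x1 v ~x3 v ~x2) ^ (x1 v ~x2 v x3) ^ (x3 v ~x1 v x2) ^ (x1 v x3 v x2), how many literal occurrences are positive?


Scan each clause for unnegated literals.
Clause 1: 2 positive; Clause 2: 0 positive; Clause 3: 2 positive; Clause 4: 0 positive; Clause 5: 2 positive; Clause 6: 2 positive; Clause 7: 3 positive.
Total positive literal occurrences = 11.

11


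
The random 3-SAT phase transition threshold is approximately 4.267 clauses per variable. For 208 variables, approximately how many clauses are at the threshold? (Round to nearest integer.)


The 3-SAT phase transition occurs at approximately 4.267 clauses per variable.
m = 4.267 * 208 = 887.536.
Rounded to nearest integer: 888.

888


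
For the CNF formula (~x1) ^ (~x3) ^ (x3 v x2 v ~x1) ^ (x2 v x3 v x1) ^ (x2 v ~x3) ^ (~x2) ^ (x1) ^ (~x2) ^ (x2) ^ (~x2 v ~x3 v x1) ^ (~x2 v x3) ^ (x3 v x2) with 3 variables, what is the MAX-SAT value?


Enumerate all 8 truth assignments.
For each, count how many of the 12 clauses are satisfied.
The formula is not fully satisfiable, so the maximum is below 12.
Maximum simultaneously satisfiable clauses = 8.

8


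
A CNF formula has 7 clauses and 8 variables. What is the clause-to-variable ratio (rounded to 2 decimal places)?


Clause-to-variable ratio = clauses / variables.
7 / 8 = 0.88.

0.88


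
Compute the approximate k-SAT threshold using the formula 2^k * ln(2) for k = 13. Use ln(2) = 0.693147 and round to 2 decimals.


Using the asymptotic formula: threshold ~ 2^k * ln(2).
2^13 = 8192.
8192 * 0.693147 = 5678.26.

5678.26


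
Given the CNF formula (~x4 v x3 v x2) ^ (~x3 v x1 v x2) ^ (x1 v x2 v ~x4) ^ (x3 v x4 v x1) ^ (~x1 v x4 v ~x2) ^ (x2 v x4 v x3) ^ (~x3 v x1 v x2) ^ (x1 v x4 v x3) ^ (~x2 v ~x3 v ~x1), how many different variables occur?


Identify each distinct variable in the formula.
Variables found: x1, x2, x3, x4.
Total distinct variables = 4.

4


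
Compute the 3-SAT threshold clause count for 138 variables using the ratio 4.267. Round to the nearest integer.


The 3-SAT phase transition occurs at approximately 4.267 clauses per variable.
m = 4.267 * 138 = 588.846.
Rounded to nearest integer: 589.

589


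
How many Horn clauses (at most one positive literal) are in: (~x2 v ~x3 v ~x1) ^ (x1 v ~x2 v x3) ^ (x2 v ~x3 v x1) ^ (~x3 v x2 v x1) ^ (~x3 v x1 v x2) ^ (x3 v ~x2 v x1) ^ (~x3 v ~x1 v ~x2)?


A Horn clause has at most one positive literal.
Clause 1: 0 positive lit(s) -> Horn
Clause 2: 2 positive lit(s) -> not Horn
Clause 3: 2 positive lit(s) -> not Horn
Clause 4: 2 positive lit(s) -> not Horn
Clause 5: 2 positive lit(s) -> not Horn
Clause 6: 2 positive lit(s) -> not Horn
Clause 7: 0 positive lit(s) -> Horn
Total Horn clauses = 2.

2


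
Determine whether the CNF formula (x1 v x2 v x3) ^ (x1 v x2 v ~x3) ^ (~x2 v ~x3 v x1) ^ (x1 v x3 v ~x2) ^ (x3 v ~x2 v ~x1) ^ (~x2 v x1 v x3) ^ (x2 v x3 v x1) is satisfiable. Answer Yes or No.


Check all 8 possible truth assignments.
Number of satisfying assignments found: 3.
The formula is satisfiable.

Yes


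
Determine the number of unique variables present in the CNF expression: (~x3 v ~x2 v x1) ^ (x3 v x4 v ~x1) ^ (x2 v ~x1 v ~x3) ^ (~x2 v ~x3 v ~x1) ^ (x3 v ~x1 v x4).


Identify each distinct variable in the formula.
Variables found: x1, x2, x3, x4.
Total distinct variables = 4.

4


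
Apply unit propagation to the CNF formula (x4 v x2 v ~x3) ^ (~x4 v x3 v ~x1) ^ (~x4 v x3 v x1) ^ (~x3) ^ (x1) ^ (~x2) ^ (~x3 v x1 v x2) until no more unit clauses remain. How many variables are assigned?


Unit propagation repeatedly assigns the literal in any unit clause, then simplifies.
Assignments in order: x3 = F, x1 = T, x4 = F, x2 = F.
No further unit clauses remain.
Total variables assigned = 4.

4


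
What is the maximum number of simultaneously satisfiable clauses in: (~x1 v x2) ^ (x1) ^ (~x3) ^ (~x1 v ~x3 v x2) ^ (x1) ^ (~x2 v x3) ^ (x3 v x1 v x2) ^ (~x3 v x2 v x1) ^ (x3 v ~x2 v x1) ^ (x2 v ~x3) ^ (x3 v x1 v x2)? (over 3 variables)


Enumerate all 8 truth assignments.
For each, count how many of the 11 clauses are satisfied.
The formula is not fully satisfiable, so the maximum is below 11.
Maximum simultaneously satisfiable clauses = 10.

10


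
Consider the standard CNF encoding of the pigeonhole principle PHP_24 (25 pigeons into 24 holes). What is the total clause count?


The PHP encoding has two parts:
1) At-least-one-hole clauses: 25 (one per pigeon, each with 24 literals).
2) At-most-one-pigeon-per-hole clauses: 24 holes * C(25,2) = 24 * 300 = 7200.
Total clauses = 25 + 7200 = 7225.

7225


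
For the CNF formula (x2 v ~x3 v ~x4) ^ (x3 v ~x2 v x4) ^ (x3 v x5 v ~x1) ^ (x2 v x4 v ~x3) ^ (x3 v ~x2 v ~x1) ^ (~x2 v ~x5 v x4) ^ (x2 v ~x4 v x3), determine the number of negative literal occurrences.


Scan each clause for negated literals.
Clause 1: 2 negative; Clause 2: 1 negative; Clause 3: 1 negative; Clause 4: 1 negative; Clause 5: 2 negative; Clause 6: 2 negative; Clause 7: 1 negative.
Total negative literal occurrences = 10.

10


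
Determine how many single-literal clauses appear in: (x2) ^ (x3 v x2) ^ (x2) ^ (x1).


A unit clause contains exactly one literal.
Unit clauses found: (x2), (x2), (x1).
Count = 3.

3


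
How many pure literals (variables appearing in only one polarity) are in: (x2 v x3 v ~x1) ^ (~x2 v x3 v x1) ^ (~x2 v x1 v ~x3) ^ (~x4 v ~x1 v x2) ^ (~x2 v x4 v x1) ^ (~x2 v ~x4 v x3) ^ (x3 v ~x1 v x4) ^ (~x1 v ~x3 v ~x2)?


A pure literal appears in only one polarity across all clauses.
No pure literals found.
Count = 0.

0


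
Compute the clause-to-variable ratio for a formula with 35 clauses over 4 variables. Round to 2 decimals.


Clause-to-variable ratio = clauses / variables.
35 / 4 = 8.75.

8.75


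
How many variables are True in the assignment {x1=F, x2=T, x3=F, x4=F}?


The weight is the number of variables assigned True.
True variables: x2.
Weight = 1.

1


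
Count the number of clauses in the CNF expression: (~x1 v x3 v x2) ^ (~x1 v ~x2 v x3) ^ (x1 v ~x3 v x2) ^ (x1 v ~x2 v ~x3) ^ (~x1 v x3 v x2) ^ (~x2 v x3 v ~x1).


Each group enclosed in parentheses joined by ^ is one clause.
Counting the conjuncts: 6 clauses.

6


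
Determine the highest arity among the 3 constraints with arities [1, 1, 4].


The arities are: 1, 1, 4.
Scan for the maximum value.
Maximum arity = 4.

4


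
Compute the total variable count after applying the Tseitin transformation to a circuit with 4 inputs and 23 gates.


The Tseitin transformation introduces one auxiliary variable per gate.
Total variables = inputs + gates = 4 + 23 = 27.

27


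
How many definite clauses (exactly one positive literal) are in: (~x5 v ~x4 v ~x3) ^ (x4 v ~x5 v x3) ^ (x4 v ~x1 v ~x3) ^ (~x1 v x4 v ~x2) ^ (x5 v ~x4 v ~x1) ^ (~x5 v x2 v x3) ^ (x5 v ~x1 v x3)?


A definite clause has exactly one positive literal.
Clause 1: 0 positive -> not definite
Clause 2: 2 positive -> not definite
Clause 3: 1 positive -> definite
Clause 4: 1 positive -> definite
Clause 5: 1 positive -> definite
Clause 6: 2 positive -> not definite
Clause 7: 2 positive -> not definite
Definite clause count = 3.

3


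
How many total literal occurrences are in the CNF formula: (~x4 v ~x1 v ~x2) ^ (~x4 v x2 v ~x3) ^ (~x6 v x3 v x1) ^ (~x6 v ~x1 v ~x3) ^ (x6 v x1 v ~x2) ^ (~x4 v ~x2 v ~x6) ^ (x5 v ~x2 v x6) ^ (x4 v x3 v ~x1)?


Clause lengths: 3, 3, 3, 3, 3, 3, 3, 3.
Sum = 3 + 3 + 3 + 3 + 3 + 3 + 3 + 3 = 24.

24


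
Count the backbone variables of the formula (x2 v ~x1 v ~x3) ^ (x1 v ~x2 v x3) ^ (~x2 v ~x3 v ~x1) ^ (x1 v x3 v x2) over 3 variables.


Find all satisfying assignments: 4 model(s).
Check which variables have the same value in every model.
No variable is fixed across all models.
Backbone size = 0.

0


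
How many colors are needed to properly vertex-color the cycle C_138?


A cycle on an even number of vertices is bipartite: alternate two colors around the cycle.
Since 138 is even, two colors suffice, and at least two are needed because the graph has edges.
Chromatic number = 2.

2


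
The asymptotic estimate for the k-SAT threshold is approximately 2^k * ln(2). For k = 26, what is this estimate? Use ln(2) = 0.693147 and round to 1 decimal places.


Using the asymptotic formula: threshold ~ 2^k * ln(2).
2^26 = 67108864.
67108864 * 0.693147 = 46516307.8.

46516307.8


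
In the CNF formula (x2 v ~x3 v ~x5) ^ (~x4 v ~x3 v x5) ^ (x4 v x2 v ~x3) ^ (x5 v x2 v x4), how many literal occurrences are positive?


Scan each clause for unnegated literals.
Clause 1: 1 positive; Clause 2: 1 positive; Clause 3: 2 positive; Clause 4: 3 positive.
Total positive literal occurrences = 7.

7


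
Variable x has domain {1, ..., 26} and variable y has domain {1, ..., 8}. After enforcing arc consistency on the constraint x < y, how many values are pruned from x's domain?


For the constraint x < y, x needs a supporting value in y's domain.
x can be at most 7 (one less than y's maximum).
Valid x values from domain: 7 out of 26.
Pruned = 26 - 7 = 19.

19


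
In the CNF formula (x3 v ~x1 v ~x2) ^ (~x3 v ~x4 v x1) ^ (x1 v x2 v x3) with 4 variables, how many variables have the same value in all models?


Find all satisfying assignments: 10 model(s).
Check which variables have the same value in every model.
No variable is fixed across all models.
Backbone size = 0.

0


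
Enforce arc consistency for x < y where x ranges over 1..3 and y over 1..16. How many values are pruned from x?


For the constraint x < y, x needs a supporting value in y's domain.
x can be at most 15 (one less than y's maximum).
Valid x values from domain: 3 out of 3.
Pruned = 3 - 3 = 0.

0


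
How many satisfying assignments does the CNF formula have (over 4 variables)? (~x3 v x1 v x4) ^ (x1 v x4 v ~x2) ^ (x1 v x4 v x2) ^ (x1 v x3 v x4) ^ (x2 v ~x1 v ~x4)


Enumerate all 16 truth assignments over 4 variables.
Test each against every clause.
Satisfying assignments found: 10.

10


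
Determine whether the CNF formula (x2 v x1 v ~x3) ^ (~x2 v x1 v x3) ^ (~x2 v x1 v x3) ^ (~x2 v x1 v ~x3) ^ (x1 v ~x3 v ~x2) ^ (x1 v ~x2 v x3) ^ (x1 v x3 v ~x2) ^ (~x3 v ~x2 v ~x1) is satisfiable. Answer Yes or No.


Check all 8 possible truth assignments.
Number of satisfying assignments found: 4.
The formula is satisfiable.

Yes


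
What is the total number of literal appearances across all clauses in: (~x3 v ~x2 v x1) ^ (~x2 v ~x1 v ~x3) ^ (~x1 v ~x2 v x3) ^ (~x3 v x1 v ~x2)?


Clause lengths: 3, 3, 3, 3.
Sum = 3 + 3 + 3 + 3 = 12.

12


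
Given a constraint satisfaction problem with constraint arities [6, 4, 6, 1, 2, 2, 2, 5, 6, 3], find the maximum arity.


The arities are: 6, 4, 6, 1, 2, 2, 2, 5, 6, 3.
Scan for the maximum value.
Maximum arity = 6.

6


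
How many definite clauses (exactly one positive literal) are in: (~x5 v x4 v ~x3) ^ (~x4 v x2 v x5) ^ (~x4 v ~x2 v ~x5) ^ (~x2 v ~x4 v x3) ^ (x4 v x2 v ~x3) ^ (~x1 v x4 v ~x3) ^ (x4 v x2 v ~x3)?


A definite clause has exactly one positive literal.
Clause 1: 1 positive -> definite
Clause 2: 2 positive -> not definite
Clause 3: 0 positive -> not definite
Clause 4: 1 positive -> definite
Clause 5: 2 positive -> not definite
Clause 6: 1 positive -> definite
Clause 7: 2 positive -> not definite
Definite clause count = 3.

3


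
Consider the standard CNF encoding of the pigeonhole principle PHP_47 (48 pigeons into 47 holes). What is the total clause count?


The PHP encoding has two parts:
1) At-least-one-hole clauses: 48 (one per pigeon, each with 47 literals).
2) At-most-one-pigeon-per-hole clauses: 47 holes * C(48,2) = 47 * 1128 = 53016.
Total clauses = 48 + 53016 = 53064.

53064


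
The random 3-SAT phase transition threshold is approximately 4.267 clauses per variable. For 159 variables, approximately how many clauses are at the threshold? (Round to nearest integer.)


The 3-SAT phase transition occurs at approximately 4.267 clauses per variable.
m = 4.267 * 159 = 678.453.
Rounded to nearest integer: 678.

678


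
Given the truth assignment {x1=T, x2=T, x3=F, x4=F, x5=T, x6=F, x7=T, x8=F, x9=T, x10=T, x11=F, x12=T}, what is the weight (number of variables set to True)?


The weight is the number of variables assigned True.
True variables: x1, x2, x5, x7, x9, x10, x12.
Weight = 7.

7


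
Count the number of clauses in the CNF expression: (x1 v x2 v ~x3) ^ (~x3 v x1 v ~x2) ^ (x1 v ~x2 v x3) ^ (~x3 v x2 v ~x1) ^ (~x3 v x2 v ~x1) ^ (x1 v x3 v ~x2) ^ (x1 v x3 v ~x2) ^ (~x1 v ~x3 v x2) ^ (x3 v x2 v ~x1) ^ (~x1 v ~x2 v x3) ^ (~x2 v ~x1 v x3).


Each group enclosed in parentheses joined by ^ is one clause.
Counting the conjuncts: 11 clauses.

11


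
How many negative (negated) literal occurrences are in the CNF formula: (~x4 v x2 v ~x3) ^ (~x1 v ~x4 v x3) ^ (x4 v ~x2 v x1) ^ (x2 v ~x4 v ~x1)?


Scan each clause for negated literals.
Clause 1: 2 negative; Clause 2: 2 negative; Clause 3: 1 negative; Clause 4: 2 negative.
Total negative literal occurrences = 7.

7


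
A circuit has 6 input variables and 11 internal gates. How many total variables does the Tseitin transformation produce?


The Tseitin transformation introduces one auxiliary variable per gate.
Total variables = inputs + gates = 6 + 11 = 17.

17


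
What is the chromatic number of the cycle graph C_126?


A cycle on an even number of vertices is bipartite: alternate two colors around the cycle.
Since 126 is even, two colors suffice, and at least two are needed because the graph has edges.
Chromatic number = 2.

2


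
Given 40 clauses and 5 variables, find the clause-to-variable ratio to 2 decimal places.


Clause-to-variable ratio = clauses / variables.
40 / 5 = 8.0.

8.0


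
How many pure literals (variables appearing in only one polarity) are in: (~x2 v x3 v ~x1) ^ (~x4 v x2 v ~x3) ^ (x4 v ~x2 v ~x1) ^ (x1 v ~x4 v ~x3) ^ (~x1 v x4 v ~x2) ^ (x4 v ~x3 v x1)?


A pure literal appears in only one polarity across all clauses.
No pure literals found.
Count = 0.

0


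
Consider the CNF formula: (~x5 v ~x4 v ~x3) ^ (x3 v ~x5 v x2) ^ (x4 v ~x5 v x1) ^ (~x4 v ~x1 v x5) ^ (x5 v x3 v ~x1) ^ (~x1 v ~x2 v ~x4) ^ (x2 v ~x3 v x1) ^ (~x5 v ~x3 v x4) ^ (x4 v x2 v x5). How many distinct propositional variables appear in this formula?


Identify each distinct variable in the formula.
Variables found: x1, x2, x3, x4, x5.
Total distinct variables = 5.

5


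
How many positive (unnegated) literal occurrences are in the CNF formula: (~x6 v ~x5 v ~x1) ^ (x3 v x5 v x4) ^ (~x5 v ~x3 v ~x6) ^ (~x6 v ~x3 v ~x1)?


Scan each clause for unnegated literals.
Clause 1: 0 positive; Clause 2: 3 positive; Clause 3: 0 positive; Clause 4: 0 positive.
Total positive literal occurrences = 3.

3


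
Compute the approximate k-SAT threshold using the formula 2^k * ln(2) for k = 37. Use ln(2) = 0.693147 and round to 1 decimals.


Using the asymptotic formula: threshold ~ 2^k * ln(2).
2^37 = 137438953472.
137438953472 * 0.693147 = 95265398282.3.

95265398282.3


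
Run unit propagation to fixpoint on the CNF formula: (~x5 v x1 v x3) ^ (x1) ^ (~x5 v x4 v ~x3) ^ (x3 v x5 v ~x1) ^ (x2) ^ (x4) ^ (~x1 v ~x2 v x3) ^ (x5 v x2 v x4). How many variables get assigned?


Unit propagation repeatedly assigns the literal in any unit clause, then simplifies.
Assignments in order: x1 = T, x2 = T, x4 = T, x3 = T.
No further unit clauses remain.
Total variables assigned = 4.

4


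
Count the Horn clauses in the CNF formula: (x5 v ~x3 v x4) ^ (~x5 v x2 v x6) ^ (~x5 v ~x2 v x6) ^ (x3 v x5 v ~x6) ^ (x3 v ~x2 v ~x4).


A Horn clause has at most one positive literal.
Clause 1: 2 positive lit(s) -> not Horn
Clause 2: 2 positive lit(s) -> not Horn
Clause 3: 1 positive lit(s) -> Horn
Clause 4: 2 positive lit(s) -> not Horn
Clause 5: 1 positive lit(s) -> Horn
Total Horn clauses = 2.

2


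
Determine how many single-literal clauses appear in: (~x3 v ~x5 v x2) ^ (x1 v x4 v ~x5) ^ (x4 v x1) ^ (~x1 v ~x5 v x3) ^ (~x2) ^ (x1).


A unit clause contains exactly one literal.
Unit clauses found: (~x2), (x1).
Count = 2.

2


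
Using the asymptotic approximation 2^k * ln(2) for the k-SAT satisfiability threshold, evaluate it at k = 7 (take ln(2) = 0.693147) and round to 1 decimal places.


Using the asymptotic formula: threshold ~ 2^k * ln(2).
2^7 = 128.
128 * 0.693147 = 88.7.

88.7


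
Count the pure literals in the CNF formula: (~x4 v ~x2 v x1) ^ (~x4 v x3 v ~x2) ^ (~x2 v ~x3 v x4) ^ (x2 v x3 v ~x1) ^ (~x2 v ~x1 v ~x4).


A pure literal appears in only one polarity across all clauses.
No pure literals found.
Count = 0.

0


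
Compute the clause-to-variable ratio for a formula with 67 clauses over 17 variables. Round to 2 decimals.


Clause-to-variable ratio = clauses / variables.
67 / 17 = 3.94.

3.94


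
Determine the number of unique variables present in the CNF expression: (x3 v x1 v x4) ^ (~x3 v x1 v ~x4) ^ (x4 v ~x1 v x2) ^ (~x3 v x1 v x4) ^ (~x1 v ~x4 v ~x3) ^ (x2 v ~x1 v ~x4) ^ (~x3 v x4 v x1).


Identify each distinct variable in the formula.
Variables found: x1, x2, x3, x4.
Total distinct variables = 4.

4


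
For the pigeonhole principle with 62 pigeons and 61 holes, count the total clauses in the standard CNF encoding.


The PHP encoding has two parts:
1) At-least-one-hole clauses: 62 (one per pigeon, each with 61 literals).
2) At-most-one-pigeon-per-hole clauses: 61 holes * C(62,2) = 61 * 1891 = 115351.
Total clauses = 62 + 115351 = 115413.

115413


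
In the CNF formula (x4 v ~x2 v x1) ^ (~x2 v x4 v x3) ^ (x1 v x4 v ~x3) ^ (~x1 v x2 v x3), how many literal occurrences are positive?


Scan each clause for unnegated literals.
Clause 1: 2 positive; Clause 2: 2 positive; Clause 3: 2 positive; Clause 4: 2 positive.
Total positive literal occurrences = 8.

8


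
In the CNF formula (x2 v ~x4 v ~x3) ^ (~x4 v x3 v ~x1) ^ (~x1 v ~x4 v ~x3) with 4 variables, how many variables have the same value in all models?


Find all satisfying assignments: 11 model(s).
Check which variables have the same value in every model.
No variable is fixed across all models.
Backbone size = 0.

0
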